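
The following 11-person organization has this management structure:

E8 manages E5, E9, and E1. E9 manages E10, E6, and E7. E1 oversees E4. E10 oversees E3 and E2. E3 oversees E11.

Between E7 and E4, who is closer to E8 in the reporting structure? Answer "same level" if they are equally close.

Both E7 and E4 are 2 levels below E8.

same level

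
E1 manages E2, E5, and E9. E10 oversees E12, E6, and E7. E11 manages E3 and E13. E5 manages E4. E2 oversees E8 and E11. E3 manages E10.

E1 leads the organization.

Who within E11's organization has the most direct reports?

E10

Direct-report counts within E11's organization: E11 has 2; E3 has 1; E10 has 3. The largest is 3, held by E10.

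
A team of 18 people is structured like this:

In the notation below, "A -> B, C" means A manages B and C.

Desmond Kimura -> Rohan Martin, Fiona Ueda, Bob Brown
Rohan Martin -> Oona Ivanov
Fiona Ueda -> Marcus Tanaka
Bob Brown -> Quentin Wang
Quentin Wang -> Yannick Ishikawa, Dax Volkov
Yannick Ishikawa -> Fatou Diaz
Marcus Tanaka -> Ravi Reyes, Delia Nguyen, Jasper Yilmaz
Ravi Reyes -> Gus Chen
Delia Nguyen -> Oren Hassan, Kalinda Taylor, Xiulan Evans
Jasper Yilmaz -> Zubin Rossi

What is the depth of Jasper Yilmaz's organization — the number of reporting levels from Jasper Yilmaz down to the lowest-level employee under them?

The longest chain under Jasper Yilmaz runs Jasper Yilmaz → Zubin Rossi, which is 1 level below Jasper Yilmaz.

1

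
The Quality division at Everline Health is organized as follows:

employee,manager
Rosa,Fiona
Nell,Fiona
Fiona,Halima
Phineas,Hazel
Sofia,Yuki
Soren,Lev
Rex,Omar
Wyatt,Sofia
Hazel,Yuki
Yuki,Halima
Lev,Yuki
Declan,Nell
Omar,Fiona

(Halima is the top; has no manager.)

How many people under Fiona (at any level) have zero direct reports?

3

The people in Fiona's organization with no one reporting to them are Rosa, Rex, Declan. That is 3.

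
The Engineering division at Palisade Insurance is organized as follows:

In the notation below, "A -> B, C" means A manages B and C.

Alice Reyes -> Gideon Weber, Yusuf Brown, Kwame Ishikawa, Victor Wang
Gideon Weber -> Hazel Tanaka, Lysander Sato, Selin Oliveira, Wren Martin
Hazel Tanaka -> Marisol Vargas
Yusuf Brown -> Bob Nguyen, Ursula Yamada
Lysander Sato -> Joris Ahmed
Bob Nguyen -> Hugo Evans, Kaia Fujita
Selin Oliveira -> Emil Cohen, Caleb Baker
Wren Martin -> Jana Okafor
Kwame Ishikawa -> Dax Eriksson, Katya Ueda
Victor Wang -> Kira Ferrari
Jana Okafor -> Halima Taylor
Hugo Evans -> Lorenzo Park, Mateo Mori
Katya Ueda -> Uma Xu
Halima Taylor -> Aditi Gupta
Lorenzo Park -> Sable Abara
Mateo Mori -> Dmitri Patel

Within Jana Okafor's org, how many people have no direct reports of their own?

The only person in Jana Okafor's organization with no one reporting to them is Aditi Gupta. That is 1.

1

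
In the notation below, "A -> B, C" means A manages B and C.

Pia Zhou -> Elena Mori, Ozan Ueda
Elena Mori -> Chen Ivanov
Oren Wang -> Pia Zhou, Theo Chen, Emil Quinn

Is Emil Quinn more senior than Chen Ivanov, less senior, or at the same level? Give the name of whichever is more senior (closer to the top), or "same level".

Emil Quinn is 1 level below Oren Wang; Chen Ivanov is 3. Emil Quinn is higher.

Emil Quinn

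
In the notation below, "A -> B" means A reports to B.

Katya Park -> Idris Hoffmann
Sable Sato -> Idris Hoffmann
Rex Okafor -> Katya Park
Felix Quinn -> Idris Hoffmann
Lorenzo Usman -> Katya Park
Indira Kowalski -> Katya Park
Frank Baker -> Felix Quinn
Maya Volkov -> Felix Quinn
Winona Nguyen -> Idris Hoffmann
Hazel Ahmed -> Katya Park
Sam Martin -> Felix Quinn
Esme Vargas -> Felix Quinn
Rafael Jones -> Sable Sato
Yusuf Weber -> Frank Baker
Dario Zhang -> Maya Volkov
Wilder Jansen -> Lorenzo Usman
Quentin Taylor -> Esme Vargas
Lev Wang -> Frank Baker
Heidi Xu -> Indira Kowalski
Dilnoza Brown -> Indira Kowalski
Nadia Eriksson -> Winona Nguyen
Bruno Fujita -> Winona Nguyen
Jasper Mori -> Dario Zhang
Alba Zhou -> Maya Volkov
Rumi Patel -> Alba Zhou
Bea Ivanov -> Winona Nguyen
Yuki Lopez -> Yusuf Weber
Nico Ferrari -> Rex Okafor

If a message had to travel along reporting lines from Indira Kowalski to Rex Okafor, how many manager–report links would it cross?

Indira Kowalski is 1 level below Katya Park, and Rex Okafor is 1 level below Katya Park (their lowest common manager). The shortest path runs up from Indira Kowalski to Katya Park and back down to Rex Okafor: 1 + 1 = 2 links.

2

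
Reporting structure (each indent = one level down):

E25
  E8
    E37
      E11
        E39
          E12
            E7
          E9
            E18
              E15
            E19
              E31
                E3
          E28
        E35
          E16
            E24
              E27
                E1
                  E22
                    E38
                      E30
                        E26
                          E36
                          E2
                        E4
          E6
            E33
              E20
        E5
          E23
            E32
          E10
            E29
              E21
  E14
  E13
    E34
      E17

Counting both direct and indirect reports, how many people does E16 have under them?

E16 directly manages E24. Under E24: E27, E1, E22, E38, E30, E4, E26, E2, E36 (9). That's 10 in total.

10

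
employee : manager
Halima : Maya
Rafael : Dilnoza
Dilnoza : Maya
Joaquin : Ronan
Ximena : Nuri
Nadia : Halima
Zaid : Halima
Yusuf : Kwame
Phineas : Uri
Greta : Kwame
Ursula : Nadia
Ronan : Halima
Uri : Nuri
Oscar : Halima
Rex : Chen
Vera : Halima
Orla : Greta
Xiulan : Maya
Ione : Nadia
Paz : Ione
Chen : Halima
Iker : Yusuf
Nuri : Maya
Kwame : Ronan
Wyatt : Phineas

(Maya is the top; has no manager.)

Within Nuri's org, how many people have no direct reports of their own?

The people in Nuri's organization with no one reporting to them are Ximena, Wyatt. That is 2.

2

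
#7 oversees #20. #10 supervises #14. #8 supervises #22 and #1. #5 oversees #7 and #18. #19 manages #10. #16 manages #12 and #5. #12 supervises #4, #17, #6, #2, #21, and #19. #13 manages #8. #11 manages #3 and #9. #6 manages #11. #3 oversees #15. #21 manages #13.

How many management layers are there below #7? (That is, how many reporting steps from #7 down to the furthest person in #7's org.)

The longest chain under #7 runs #7 → #20, which is 1 level below #7.

1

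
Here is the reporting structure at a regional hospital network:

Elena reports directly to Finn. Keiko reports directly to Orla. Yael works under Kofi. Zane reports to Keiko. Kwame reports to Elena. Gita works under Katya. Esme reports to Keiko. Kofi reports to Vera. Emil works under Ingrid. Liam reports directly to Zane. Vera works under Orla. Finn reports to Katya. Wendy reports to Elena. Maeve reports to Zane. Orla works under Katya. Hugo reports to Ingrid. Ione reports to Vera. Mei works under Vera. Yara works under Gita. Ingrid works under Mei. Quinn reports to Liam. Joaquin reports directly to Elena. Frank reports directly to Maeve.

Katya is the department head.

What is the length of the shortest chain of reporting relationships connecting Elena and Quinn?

Elena is 2 levels below Katya, and Quinn is 5 levels below Katya (their lowest common manager). The shortest path runs up from Elena to Katya and back down to Quinn: 2 + 5 = 7 links.

7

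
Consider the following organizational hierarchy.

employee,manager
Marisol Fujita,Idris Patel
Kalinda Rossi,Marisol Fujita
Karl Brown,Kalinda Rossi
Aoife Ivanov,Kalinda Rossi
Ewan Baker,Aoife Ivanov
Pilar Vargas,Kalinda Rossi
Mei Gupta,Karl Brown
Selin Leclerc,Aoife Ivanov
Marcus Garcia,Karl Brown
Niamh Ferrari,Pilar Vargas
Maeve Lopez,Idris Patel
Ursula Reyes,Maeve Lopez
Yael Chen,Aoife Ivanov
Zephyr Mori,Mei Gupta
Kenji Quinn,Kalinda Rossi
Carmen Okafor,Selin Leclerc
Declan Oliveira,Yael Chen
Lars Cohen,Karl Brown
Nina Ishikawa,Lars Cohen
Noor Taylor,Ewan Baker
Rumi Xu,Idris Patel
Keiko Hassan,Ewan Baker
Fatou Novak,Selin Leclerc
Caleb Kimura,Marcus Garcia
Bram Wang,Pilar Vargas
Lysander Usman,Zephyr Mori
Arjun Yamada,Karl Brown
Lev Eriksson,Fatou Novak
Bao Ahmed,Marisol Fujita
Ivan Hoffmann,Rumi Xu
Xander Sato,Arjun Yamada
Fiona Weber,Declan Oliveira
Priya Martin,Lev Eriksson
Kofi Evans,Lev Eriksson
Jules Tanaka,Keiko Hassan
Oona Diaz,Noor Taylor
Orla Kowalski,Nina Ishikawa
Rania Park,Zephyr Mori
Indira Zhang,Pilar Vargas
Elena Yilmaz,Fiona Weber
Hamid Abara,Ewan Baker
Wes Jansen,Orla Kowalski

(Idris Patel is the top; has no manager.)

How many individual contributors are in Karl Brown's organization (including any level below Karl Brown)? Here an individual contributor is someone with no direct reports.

The people in Karl Brown's organization with no one reporting to them are Xander Sato, Wes Jansen, Caleb Kimura, Rania Park, Lysander Usman. That is 5.

5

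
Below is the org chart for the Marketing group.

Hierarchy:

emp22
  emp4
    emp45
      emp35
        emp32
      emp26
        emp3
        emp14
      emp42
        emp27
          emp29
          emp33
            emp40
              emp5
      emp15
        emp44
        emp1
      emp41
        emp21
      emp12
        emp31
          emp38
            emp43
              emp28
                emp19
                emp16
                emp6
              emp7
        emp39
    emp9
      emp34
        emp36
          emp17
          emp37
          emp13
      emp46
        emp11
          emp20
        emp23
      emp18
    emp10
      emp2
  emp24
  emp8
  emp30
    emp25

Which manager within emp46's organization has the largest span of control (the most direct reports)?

emp46

Direct-report counts within emp46's organization: emp46 has 2; emp11 has 1. The largest is 2, held by emp46.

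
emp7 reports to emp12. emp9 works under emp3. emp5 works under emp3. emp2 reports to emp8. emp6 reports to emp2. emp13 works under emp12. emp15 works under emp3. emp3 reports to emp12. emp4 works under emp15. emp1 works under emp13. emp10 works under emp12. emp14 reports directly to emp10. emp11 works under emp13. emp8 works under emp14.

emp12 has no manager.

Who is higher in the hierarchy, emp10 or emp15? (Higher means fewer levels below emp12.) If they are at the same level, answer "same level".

emp10

emp10 is 1 level below emp12; emp15 is 2. emp10 is higher.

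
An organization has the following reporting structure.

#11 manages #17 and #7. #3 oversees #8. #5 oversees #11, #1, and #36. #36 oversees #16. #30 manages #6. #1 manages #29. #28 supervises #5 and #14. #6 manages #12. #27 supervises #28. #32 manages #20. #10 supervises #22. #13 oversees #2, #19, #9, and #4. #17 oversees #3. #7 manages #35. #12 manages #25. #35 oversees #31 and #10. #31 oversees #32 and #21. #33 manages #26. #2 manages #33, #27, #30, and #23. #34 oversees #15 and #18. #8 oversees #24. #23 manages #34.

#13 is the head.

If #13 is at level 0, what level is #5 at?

4

Chain from #5 up to #13: #5 → #28 → #27 → #2 → #13. That is 4 steps up, so #5 is 4 levels below #13.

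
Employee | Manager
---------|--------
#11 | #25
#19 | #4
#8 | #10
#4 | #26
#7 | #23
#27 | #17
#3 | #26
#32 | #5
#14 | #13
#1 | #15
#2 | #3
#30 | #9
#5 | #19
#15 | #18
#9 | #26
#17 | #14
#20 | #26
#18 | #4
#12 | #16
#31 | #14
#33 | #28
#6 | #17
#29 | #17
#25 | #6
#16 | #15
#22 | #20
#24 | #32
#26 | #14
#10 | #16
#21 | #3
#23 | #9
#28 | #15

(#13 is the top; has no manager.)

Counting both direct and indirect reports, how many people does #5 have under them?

2

#5 directly manages #32. Under #32: #24 (1). That's 2 in total.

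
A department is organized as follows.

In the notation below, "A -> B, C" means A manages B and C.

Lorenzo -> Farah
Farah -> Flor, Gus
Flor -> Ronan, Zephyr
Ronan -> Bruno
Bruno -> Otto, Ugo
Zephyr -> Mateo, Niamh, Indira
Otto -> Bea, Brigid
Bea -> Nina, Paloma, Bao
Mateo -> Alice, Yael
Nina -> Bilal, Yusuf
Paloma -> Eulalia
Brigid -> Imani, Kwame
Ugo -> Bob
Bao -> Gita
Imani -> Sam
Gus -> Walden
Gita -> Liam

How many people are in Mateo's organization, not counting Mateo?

2

Mateo directly manages Alice, Yael. Alice has no reports. Yael has no reports. So Mateo's organization is 2 direct reports plus everyone under them: 1 + 1 = 2.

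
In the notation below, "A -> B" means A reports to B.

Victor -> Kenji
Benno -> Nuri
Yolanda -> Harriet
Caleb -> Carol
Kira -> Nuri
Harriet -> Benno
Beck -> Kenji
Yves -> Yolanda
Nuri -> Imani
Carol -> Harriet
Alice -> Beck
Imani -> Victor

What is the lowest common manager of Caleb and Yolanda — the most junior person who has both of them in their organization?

Caleb's chain of managers is Carol, Harriet, Benno, Nuri, Imani, Victor, Kenji. Yolanda's chain of managers is Harriet, Benno, Nuri, Imani, Victor, Kenji. The first manager that appears in both chains is Harriet.

Harriet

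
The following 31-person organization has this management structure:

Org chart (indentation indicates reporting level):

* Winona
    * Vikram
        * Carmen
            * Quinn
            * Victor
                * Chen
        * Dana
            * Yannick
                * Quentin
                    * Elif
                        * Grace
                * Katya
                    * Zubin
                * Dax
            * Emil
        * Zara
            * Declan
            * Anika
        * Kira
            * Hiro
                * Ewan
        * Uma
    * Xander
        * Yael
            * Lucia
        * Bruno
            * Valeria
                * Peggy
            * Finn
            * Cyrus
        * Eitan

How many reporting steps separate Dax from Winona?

Chain from Dax up to Winona: Dax → Yannick → Dana → Vikram → Winona. That is 4 steps up, so Dax is 4 levels below Winona.

4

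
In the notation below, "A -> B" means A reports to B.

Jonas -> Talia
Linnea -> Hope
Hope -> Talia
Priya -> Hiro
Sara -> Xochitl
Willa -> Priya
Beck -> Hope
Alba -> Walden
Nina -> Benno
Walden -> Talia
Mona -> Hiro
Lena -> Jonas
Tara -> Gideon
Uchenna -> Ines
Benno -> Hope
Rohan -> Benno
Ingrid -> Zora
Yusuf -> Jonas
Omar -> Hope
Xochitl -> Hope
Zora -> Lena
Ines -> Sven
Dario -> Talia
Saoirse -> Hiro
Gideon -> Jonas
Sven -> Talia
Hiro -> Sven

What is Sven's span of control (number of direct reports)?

Sven directly manages Hiro, Ines. That is 2 direct reports.

2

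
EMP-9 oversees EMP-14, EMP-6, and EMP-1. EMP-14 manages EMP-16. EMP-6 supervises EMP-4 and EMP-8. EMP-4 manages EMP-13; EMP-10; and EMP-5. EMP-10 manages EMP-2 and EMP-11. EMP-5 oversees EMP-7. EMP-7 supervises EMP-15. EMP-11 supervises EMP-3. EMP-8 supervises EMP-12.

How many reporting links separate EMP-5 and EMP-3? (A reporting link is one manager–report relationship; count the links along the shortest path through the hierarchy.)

EMP-5 is 1 level below EMP-4, and EMP-3 is 3 levels below EMP-4 (their lowest common manager). The shortest path runs up from EMP-5 to EMP-4 and back down to EMP-3: 1 + 3 = 4 links.

4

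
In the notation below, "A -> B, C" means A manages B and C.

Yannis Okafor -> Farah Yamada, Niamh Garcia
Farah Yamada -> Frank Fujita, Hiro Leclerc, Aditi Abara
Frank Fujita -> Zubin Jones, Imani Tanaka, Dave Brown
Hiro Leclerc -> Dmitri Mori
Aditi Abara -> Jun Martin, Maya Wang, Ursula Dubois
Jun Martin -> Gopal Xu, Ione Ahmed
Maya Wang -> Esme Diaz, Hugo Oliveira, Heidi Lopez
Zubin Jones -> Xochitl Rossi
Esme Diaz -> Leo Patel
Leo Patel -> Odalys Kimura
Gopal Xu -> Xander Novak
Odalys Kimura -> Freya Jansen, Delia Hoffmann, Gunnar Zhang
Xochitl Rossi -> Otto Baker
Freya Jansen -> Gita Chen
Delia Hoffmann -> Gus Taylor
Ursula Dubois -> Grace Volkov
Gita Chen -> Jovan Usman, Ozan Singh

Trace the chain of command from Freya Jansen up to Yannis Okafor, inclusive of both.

Freya Jansen -> Odalys Kimura -> Leo Patel -> Esme Diaz -> Maya Wang -> Aditi Abara -> Farah Yamada -> Yannis Okafor

Freya Jansen reports to Odalys Kimura. Odalys Kimura reports to Leo Patel. Leo Patel reports to Esme Diaz. Esme Diaz reports to Maya Wang. Maya Wang reports to Aditi Abara. Aditi Abara reports to Farah Yamada. Farah Yamada reports to Yannis Okafor. Yannis Okafor is at the top.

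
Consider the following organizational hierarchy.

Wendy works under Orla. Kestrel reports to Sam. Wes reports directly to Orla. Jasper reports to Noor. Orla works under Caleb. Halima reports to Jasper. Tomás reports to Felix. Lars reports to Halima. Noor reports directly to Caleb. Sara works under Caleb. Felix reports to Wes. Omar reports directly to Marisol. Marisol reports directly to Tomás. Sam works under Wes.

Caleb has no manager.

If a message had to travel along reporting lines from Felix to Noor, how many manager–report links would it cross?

4

Felix is 3 levels below Caleb, and Noor is 1 level below Caleb (their lowest common manager). The shortest path runs up from Felix to Caleb and back down to Noor: 3 + 1 = 4 links.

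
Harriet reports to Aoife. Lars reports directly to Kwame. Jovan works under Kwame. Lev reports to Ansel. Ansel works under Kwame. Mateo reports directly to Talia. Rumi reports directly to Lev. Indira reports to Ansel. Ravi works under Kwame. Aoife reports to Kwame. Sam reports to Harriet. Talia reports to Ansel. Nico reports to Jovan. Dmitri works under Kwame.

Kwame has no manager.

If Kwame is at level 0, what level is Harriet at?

2

Chain from Harriet up to Kwame: Harriet → Aoife → Kwame. That is 2 steps up, so Harriet is 2 levels below Kwame.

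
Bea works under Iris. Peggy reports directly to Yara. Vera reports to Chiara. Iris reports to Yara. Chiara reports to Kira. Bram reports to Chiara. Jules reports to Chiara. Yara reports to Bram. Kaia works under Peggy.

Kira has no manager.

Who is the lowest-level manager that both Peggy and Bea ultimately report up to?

Peggy's chain of managers is Yara, Bram, Chiara, Kira. Bea's chain of managers is Iris, Yara, Bram, Chiara, Kira. The first manager that appears in both chains is Yara.

Yara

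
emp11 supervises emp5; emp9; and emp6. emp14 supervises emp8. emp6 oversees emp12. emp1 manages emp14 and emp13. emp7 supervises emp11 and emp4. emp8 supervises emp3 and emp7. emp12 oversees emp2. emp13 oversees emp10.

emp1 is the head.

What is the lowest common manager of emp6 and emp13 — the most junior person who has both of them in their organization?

emp6's chain of managers is emp11, emp7, emp8, emp14, emp1. emp13's chain of managers is emp1. The first manager that appears in both chains is emp1.

emp1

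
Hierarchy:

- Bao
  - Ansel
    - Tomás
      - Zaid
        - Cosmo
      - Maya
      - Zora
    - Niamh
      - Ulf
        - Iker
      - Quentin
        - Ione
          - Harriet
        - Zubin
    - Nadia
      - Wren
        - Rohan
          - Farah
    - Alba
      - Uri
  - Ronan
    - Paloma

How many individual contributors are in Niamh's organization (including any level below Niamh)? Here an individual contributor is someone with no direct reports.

3

The people in Niamh's organization with no one reporting to them are Zubin, Harriet, Iker. That is 3.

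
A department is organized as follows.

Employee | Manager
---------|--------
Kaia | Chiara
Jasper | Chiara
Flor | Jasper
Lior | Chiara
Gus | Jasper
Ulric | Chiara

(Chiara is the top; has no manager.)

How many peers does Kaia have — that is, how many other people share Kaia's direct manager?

3

Kaia reports to Chiara. Chiara's other direct reports are Jasper, Lior, Ulric — 3 peers.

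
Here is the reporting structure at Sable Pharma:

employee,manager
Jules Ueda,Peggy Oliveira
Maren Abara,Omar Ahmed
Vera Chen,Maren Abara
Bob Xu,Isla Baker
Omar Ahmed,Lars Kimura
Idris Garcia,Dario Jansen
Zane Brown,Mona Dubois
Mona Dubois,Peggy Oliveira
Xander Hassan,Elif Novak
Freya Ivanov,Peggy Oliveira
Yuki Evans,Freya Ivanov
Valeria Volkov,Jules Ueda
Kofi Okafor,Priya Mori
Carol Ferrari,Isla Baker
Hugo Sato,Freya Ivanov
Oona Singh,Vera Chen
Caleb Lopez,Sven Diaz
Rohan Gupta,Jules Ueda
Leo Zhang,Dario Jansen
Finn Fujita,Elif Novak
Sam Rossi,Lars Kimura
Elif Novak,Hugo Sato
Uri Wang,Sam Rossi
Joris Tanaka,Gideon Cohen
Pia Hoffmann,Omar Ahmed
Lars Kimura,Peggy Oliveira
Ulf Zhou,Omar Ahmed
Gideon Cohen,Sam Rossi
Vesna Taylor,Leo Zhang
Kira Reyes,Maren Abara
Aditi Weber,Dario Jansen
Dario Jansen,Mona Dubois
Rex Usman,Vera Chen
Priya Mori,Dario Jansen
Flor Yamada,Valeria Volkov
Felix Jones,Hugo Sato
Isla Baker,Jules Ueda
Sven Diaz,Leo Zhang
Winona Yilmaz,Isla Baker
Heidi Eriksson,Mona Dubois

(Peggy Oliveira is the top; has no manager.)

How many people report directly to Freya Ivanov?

2

Freya Ivanov directly manages Hugo Sato, Yuki Evans. That is 2 direct reports.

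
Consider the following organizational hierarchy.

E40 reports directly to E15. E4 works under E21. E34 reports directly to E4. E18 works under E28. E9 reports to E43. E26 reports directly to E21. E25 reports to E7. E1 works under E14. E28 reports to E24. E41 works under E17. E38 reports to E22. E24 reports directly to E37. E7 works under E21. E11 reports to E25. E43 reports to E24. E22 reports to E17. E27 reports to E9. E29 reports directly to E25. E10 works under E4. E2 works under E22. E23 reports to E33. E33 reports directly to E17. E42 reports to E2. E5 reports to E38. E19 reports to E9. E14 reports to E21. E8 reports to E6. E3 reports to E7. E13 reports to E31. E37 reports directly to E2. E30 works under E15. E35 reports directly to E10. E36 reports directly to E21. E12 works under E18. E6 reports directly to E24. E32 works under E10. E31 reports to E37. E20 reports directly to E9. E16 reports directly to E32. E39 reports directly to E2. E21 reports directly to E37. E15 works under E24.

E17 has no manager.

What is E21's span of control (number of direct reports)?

5

E21 directly manages E26, E7, E36, E4, E14. That is 5 direct reports.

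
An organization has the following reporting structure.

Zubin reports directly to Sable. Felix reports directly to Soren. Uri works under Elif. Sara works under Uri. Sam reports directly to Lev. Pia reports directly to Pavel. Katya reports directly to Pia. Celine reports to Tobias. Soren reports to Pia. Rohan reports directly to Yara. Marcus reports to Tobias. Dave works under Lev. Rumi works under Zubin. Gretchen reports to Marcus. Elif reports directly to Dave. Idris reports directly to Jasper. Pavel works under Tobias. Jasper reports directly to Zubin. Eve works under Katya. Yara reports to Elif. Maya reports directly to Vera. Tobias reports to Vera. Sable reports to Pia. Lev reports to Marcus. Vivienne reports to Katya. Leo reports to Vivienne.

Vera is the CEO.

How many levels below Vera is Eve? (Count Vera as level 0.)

Chain from Eve up to Vera: Eve → Katya → Pia → Pavel → Tobias → Vera. That is 5 steps up, so Eve is 5 levels below Vera.

5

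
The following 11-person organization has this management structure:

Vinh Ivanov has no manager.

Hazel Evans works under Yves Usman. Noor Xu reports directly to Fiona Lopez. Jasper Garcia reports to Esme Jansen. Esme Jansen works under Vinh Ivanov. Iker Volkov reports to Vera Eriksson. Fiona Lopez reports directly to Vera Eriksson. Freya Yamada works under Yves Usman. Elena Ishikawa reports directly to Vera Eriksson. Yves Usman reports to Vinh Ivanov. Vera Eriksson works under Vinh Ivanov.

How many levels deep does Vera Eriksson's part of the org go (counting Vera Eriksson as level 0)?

The longest chain under Vera Eriksson runs Vera Eriksson → Fiona Lopez → Noor Xu, which is 2 levels below Vera Eriksson.

2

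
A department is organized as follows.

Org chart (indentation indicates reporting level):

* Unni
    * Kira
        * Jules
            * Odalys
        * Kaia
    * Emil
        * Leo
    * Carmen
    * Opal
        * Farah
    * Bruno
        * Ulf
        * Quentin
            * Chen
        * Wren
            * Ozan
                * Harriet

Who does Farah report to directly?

Opal

Farah reports directly to Opal.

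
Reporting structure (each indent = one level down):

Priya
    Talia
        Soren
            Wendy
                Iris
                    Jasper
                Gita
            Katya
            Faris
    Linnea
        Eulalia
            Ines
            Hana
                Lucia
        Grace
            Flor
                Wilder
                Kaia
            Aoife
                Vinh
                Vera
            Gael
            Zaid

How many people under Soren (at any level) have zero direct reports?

4

The people in Soren's organization with no one reporting to them are Faris, Katya, Gita, Jasper. That is 4.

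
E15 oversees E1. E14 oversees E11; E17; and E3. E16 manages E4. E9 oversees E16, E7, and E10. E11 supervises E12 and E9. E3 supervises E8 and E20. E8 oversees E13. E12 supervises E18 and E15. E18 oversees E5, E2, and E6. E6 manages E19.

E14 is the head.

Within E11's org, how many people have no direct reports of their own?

The people in E11's organization with no one reporting to them are E4, E10, E7, E1, E2, E5, E19. That is 7.

7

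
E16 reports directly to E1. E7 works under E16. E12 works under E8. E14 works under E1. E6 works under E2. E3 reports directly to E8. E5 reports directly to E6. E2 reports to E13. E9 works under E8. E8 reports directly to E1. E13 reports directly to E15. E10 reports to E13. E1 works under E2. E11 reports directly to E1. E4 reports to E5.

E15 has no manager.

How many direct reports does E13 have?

E13 directly manages E2, E10. That is 2 direct reports.

2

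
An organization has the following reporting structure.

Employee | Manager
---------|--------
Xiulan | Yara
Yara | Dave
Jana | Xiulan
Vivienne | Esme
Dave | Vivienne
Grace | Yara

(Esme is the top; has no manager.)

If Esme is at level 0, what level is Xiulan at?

4

Chain from Xiulan up to Esme: Xiulan → Yara → Dave → Vivienne → Esme. That is 4 steps up, so Xiulan is 4 levels below Esme.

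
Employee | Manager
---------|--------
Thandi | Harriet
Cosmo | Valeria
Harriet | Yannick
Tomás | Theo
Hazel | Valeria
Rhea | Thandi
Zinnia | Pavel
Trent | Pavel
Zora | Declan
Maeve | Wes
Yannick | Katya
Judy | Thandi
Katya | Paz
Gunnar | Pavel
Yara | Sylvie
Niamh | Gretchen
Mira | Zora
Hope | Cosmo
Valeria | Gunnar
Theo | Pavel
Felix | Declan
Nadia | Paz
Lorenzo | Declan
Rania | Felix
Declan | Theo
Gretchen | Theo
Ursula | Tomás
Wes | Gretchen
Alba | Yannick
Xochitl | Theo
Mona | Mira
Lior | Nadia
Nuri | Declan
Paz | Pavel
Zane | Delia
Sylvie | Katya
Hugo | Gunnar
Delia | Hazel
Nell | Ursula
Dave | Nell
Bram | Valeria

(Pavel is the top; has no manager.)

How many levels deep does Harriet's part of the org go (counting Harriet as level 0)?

2

The longest chain under Harriet runs Harriet → Thandi → Judy, which is 2 levels below Harriet.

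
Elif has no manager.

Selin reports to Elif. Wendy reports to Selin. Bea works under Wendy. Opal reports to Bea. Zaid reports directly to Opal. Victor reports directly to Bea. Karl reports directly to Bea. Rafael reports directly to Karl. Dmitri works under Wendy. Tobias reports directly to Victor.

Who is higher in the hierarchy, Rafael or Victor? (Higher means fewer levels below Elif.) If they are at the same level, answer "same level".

Rafael is 5 levels below Elif; Victor is 4. Victor is higher.

Victor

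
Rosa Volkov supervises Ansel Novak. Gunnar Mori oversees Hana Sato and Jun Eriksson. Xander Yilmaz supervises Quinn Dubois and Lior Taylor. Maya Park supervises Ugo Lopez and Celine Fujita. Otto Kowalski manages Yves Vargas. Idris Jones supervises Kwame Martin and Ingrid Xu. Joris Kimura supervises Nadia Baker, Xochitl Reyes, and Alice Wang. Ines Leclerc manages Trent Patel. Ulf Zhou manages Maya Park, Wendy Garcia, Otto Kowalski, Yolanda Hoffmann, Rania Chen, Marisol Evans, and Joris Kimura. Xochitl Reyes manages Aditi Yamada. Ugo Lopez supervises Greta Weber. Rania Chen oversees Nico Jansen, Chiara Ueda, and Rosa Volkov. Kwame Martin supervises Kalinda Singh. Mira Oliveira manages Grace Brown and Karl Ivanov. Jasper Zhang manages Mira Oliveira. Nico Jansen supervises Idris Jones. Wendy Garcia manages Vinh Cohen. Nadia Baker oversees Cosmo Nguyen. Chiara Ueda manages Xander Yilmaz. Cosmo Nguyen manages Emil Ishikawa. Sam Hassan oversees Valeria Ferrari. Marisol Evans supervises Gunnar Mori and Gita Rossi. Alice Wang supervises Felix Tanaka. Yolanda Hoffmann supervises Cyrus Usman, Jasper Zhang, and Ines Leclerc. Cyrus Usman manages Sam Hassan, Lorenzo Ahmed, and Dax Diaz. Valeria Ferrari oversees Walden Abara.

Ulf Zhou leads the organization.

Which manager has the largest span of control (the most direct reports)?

Direct-report counts: Ulf Zhou has 7; Maya Park has 2; Ugo Lopez has 1; Joris Kimura has 3; Alice Wang has 1; Xochitl Reyes has 1; Nadia Baker has 1; Cosmo Nguyen has 1; Rania Chen has 3; Rosa Volkov has 1; Chiara Ueda has 1; Xander Yilmaz has 2; Nico Jansen has 1; Idris Jones has 2; Kwame Martin has 1; Wendy Garcia has 1; Otto Kowalski has 1; Yolanda Hoffmann has 3; Ines Leclerc has 1; Jasper Zhang has 1; Mira Oliveira has 2; Cyrus Usman has 3; Sam Hassan has 1; Valeria Ferrari has 1; Marisol Evans has 2; Gunnar Mori has 2. The largest is 7, held by Ulf Zhou.

Ulf Zhou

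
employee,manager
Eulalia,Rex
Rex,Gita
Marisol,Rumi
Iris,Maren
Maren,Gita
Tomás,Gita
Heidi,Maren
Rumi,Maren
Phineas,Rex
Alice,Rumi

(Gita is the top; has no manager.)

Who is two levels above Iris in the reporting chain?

Gita

Iris reports to Maren, and Maren reports to Gita. So Iris's skip-level manager is Gita.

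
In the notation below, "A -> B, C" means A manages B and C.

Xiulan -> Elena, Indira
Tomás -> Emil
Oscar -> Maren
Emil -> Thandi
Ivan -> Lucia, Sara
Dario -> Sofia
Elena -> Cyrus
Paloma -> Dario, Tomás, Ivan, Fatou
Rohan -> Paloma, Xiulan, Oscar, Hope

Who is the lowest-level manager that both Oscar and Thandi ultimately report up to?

Oscar's chain of managers is Rohan. Thandi's chain of managers is Emil, Tomás, Paloma, Rohan. The first manager that appears in both chains is Rohan.

Rohan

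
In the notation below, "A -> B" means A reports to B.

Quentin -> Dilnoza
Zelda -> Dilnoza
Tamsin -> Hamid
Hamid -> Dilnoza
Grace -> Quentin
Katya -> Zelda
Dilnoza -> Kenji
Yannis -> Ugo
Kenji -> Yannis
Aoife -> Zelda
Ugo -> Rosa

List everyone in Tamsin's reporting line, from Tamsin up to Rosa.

Tamsin reports to Hamid. Hamid reports to Dilnoza. Dilnoza reports to Kenji. Kenji reports to Yannis. Yannis reports to Ugo. Ugo reports to Rosa. Rosa is at the top.

Tamsin -> Hamid -> Dilnoza -> Kenji -> Yannis -> Ugo -> Rosa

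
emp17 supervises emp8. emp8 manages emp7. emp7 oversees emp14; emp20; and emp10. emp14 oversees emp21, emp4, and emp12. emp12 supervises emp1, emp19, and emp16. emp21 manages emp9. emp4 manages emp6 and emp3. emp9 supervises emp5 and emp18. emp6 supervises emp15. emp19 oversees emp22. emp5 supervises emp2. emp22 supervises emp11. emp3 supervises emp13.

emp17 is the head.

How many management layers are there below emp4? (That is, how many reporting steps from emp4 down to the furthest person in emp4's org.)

The longest chain under emp4 runs emp4 → emp3 → emp13, which is 2 levels below emp4.

2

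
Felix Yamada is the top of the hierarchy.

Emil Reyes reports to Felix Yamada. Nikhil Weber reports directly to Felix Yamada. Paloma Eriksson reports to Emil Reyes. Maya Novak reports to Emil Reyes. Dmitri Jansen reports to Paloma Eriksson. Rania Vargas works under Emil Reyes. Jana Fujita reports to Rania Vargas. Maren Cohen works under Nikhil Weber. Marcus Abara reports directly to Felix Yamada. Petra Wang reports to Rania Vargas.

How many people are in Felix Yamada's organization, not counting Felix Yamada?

Felix Yamada directly manages Emil Reyes, Nikhil Weber, Marcus Abara. Under Emil Reyes: Rania Vargas, Petra Wang, Jana Fujita, Maya Novak, Paloma Eriksson, Dmitri Jansen (6). Under Nikhil Weber: Maren Cohen (1). Marcus Abara has no reports. So Felix Yamada's organization is 3 direct reports plus everyone under them: 7 + 2 + 1 = 10.

10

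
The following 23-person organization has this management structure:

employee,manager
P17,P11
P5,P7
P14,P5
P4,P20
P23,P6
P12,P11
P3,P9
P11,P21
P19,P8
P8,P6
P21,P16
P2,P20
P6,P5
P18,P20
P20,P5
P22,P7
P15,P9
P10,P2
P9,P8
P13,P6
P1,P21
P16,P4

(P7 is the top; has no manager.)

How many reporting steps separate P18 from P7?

3

Chain from P18 up to P7: P18 → P20 → P5 → P7. That is 3 steps up, so P18 is 3 levels below P7.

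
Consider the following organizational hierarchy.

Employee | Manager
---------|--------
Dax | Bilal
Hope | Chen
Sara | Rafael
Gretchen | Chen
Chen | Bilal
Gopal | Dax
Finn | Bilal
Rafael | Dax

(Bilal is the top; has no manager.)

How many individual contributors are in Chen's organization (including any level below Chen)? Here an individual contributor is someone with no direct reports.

The people in Chen's organization with no one reporting to them are Hope, Gretchen. That is 2.

2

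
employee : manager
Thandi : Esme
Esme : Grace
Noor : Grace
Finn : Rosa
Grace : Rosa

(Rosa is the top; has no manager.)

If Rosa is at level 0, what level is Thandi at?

Chain from Thandi up to Rosa: Thandi → Esme → Grace → Rosa. That is 3 steps up, so Thandi is 3 levels below Rosa.

3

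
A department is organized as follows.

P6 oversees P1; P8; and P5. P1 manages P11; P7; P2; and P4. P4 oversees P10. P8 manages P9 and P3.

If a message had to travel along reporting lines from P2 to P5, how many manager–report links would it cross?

P2 is 2 levels below P6, and P5 is 1 level below P6 (their lowest common manager). The shortest path runs up from P2 to P6 and back down to P5: 2 + 1 = 3 links.

3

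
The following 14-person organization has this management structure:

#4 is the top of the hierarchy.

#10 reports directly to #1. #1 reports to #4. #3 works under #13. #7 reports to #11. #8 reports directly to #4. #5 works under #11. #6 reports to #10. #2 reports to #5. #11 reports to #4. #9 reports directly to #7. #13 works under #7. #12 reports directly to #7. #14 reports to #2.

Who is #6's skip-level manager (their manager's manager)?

#1

#6 reports to #10, and #10 reports to #1. So #6's skip-level manager is #1.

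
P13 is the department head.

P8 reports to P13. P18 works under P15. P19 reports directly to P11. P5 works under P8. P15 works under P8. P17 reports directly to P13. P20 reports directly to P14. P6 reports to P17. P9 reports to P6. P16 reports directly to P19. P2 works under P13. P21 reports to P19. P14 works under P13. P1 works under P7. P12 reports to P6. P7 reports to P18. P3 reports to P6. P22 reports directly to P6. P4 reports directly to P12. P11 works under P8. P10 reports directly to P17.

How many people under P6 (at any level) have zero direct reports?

The people in P6's organization with no one reporting to them are P3, P9, P4, P22. That is 4.

4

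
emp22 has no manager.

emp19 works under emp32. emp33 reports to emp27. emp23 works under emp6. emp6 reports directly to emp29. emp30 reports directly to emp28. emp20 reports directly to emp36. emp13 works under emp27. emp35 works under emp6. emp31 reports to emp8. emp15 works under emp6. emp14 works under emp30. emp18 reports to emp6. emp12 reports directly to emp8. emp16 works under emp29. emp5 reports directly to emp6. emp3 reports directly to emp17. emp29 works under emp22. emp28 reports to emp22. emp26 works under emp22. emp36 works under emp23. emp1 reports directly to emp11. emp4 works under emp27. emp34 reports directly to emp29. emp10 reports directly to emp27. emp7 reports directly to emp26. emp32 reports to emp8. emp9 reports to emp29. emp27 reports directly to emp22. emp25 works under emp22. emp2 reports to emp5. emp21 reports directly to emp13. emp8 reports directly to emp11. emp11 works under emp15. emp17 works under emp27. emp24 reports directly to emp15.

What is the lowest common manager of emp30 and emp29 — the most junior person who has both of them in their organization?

emp30's chain of managers is emp28, emp22. emp29's chain of managers is emp22. The first manager that appears in both chains is emp22.

emp22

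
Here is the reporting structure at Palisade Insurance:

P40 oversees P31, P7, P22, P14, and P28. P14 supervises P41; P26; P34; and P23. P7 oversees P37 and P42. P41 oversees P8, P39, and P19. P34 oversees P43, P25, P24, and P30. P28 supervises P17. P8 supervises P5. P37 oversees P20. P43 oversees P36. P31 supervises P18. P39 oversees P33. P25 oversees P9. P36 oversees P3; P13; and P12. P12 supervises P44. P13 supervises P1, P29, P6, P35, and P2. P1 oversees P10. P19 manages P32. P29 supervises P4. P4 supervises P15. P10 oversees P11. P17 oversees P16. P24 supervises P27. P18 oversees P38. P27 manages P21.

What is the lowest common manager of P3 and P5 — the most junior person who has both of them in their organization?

P3's chain of managers is P36, P43, P34, P14, P40. P5's chain of managers is P8, P41, P14, P40. The first manager that appears in both chains is P14.

P14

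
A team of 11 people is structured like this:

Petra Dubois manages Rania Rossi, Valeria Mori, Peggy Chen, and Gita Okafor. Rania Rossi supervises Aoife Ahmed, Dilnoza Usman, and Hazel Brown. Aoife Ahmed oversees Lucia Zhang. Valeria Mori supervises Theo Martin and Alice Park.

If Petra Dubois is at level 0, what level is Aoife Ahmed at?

Chain from Aoife Ahmed up to Petra Dubois: Aoife Ahmed → Rania Rossi → Petra Dubois. That is 2 steps up, so Aoife Ahmed is 2 levels below Petra Dubois.

2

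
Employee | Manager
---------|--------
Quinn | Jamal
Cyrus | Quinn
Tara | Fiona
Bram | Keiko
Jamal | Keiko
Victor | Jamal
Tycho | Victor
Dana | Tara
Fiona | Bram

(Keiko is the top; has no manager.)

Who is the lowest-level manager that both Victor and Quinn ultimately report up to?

Jamal

Victor's chain of managers is Jamal, Keiko. Quinn's chain of managers is Jamal, Keiko. The first manager that appears in both chains is Jamal.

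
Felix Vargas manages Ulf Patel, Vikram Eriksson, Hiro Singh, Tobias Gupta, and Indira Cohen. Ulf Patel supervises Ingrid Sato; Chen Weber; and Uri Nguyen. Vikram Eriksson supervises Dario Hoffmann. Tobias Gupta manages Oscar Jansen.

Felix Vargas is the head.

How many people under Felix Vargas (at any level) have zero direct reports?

7

The people in Felix Vargas's organization with no one reporting to them are Indira Cohen, Oscar Jansen, Hiro Singh, Dario Hoffmann, Uri Nguyen, Chen Weber, Ingrid Sato. That is 7.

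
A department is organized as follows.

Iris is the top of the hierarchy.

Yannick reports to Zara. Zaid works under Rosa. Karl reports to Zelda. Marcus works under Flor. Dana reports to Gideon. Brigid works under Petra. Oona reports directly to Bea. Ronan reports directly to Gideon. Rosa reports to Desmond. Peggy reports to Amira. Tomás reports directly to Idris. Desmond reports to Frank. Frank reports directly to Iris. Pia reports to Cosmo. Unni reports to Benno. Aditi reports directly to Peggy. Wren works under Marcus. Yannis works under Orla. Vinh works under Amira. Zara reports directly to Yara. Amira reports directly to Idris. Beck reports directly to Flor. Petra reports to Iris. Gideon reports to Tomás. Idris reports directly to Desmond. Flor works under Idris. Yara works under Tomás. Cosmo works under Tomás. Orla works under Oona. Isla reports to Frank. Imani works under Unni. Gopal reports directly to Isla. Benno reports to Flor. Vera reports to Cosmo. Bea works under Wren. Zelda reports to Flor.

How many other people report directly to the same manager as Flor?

2

Flor reports to Idris. Idris's other direct reports are Tomás, Amira — 2 peers.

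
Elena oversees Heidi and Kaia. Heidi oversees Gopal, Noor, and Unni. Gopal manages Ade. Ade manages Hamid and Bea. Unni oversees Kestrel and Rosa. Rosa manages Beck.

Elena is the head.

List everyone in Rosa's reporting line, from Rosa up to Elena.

Rosa -> Unni -> Heidi -> Elena

Rosa reports to Unni. Unni reports to Heidi. Heidi reports to Elena. Elena is at the top.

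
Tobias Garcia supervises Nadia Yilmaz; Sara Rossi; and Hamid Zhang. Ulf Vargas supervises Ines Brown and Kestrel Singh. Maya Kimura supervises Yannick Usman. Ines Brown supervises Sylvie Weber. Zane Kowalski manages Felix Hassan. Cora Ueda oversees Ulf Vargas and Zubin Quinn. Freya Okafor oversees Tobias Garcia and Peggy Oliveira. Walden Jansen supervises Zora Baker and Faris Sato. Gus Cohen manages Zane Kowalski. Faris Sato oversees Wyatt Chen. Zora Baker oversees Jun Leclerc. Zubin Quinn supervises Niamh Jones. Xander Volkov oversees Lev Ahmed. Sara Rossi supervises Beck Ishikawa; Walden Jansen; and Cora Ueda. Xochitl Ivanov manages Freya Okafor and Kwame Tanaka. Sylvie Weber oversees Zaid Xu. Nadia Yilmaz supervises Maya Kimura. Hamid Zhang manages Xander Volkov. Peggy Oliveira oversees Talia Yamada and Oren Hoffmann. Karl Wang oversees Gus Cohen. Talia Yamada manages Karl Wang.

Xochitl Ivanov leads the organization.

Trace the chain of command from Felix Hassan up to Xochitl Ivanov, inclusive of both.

Felix Hassan reports to Zane Kowalski. Zane Kowalski reports to Gus Cohen. Gus Cohen reports to Karl Wang. Karl Wang reports to Talia Yamada. Talia Yamada reports to Peggy Oliveira. Peggy Oliveira reports to Freya Okafor. Freya Okafor reports to Xochitl Ivanov. Xochitl Ivanov is at the top.

Felix Hassan -> Zane Kowalski -> Gus Cohen -> Karl Wang -> Talia Yamada -> Peggy Oliveira -> Freya Okafor -> Xochitl Ivanov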